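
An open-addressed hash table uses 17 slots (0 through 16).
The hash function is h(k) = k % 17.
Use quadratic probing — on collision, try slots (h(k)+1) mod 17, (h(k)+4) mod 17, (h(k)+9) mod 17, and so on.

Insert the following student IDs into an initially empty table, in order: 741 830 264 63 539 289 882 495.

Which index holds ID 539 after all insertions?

Insert 741: h=10, slot 10 empty -> index 10.
Insert 830: h=14, slot 14 empty -> index 14.
Insert 264: h=9, slot 9 empty -> index 9.
Insert 63: h=12, slot 12 empty -> index 12.
Insert 539: h=12, slot 12 occupied -> index 13.
Insert 289: h=0, slot 0 empty -> index 0.
Insert 882: h=15, slot 15 empty -> index 15.
Insert 495: h=2, slot 2 empty -> index 2.
Table: [289, _, 495, _, _, _, _, _, _, 264, 741, _, 63, 539, 830, 882, _]

13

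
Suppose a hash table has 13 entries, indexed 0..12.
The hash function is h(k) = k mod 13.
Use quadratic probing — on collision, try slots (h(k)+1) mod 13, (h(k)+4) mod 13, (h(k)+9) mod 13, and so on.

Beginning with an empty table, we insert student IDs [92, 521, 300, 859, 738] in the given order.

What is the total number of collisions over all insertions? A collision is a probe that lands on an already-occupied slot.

7

92: h=1 => slot 1
521: h=1, probe 1,2 => slot 2
300: h=1, probe 1,2,5 => slot 5
859: h=1, probe 1,2,5,10 => slot 10
738: h=10, probe 10,11 => slot 11
Table: [—, 92, 521, —, —, 300, —, —, —, —, 859, 738, —]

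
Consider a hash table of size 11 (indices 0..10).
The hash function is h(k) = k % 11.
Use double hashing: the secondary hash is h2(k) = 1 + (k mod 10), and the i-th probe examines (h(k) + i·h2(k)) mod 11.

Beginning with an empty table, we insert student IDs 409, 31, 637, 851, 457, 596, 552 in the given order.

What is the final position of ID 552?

8

Insert 409: h=2, slot 2 empty => index 2.
Insert 31: h=9, slot 9 empty => index 9.
Insert 637: h=10, slot 10 empty => index 10.
Insert 851: h=4, slot 4 empty => index 4.
Insert 457: h=6, slot 6 empty => index 6.
Insert 596: h=2, h2=7, slots 2,9 occupied => index 5.
Insert 552: h=2, h2=3, slots 2,5 occupied => index 8.
Table: [., ., 409, ., 851, 596, 457, ., 552, 31, 637]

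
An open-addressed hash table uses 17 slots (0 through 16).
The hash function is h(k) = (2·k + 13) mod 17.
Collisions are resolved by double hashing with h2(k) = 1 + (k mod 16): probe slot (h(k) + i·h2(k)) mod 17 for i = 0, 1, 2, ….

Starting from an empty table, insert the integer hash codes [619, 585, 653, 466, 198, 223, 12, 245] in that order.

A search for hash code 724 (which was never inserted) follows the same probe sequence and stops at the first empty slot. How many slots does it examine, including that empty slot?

619 hashes to 10; slot 10 is free → place at 10.
585 hashes to 10, h2=10; 10 taken → place at 3.
653 hashes to 10, h2=14; 10 taken → place at 7.
466 hashes to 10, h2=3; 10 taken → place at 13.
198 hashes to 1; slot 1 is free → place at 1.
223 hashes to 0; slot 0 is free → place at 0.
12 hashes to 3, h2=13; 3 taken → place at 16.
245 hashes to 10, h2=6; 10,16 taken → place at 5.
Table: [223, 198, ∅, 585, ∅, 245, ∅, 653, ∅, ∅, 619, ∅, ∅, 466, ∅, ∅, 12]
Lookup 724: h=16, h2=5, probe 16,4 → slot 4 empty, not found.

2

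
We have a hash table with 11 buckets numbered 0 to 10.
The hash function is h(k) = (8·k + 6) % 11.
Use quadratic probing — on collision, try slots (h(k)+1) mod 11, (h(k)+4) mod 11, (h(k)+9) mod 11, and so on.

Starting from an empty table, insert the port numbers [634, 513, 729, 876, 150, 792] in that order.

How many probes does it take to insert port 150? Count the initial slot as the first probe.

4

Insert 634: h=7, slot 7 empty → index 7.
Insert 513: h=7, slot 7 occupied → index 8.
Insert 729: h=8, slot 8 occupied → index 9.
Insert 876: h=7, slots 7,8 occupied → index 0.
Insert 150: h=7, slots 7,8,0 occupied → index 5.
Insert 792: h=6, slot 6 empty → index 6.
Table: [876, —, —, —, —, 150, 792, 634, 513, 729, —]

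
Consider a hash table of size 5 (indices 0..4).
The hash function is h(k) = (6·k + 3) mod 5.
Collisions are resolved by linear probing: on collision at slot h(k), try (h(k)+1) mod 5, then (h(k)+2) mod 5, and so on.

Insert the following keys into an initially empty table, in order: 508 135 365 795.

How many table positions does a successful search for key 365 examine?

508 hashes to 1; slot 1 is free → place at 1.
135 hashes to 3; slot 3 is free → place at 3.
365 hashes to 3; 3 taken → place at 4.
795 hashes to 3; 3,4 taken → place at 0.
Table: [795, 508, ∅, 135, 365]
Lookup 365: h=3, probe 3,4 → found at 4.

2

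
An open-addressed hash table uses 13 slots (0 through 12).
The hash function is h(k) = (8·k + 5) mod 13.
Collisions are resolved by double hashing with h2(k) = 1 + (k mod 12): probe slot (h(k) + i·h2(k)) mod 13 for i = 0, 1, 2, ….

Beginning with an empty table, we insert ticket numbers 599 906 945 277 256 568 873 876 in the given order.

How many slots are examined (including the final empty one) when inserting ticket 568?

4

599 hashes to 0; slot 0 is free => place at 0.
906 hashes to 12; slot 12 is free => place at 12.
945 hashes to 12, h2=10; 12 taken => place at 9.
277 hashes to 11; slot 11 is free => place at 11.
256 hashes to 12, h2=5; 12 taken => place at 4.
568 hashes to 12, h2=5; 12,4,9 taken => place at 1.
873 hashes to 8; slot 8 is free => place at 8.
876 hashes to 6; slot 6 is free => place at 6.
Table: [599, 568, -, -, 256, -, 876, -, 873, 945, -, 277, 906]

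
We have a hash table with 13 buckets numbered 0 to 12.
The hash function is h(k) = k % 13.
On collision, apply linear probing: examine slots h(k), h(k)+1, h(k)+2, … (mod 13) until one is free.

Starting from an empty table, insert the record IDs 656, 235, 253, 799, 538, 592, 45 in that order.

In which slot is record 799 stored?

8

Insert 656: h=6, slot 6 empty → index 6.
Insert 235: h=1, slot 1 empty → index 1.
Insert 253: h=6, slot 6 occupied → index 7.
Insert 799: h=6, slots 6,7 occupied → index 8.
Insert 538: h=5, slot 5 empty → index 5.
Insert 592: h=7, slots 7,8 occupied → index 9.
Insert 45: h=6, slots 6,7,8,9 occupied → index 10.
Table: [∅, 235, ∅, ∅, ∅, 538, 656, 253, 799, 592, 45, ∅, ∅]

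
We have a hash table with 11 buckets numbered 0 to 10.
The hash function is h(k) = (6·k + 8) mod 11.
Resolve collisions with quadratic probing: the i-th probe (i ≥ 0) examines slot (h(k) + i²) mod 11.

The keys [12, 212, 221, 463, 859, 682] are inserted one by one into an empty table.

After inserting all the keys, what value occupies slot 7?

12 hashes to 3; slot 3 is free → place at 3.
212 hashes to 4; slot 4 is free → place at 4.
221 hashes to 3; 3,4 taken → place at 7.
463 hashes to 3; 3,4,7 taken → place at 1.
859 hashes to 3; 3,4,7,1 taken → place at 8.
682 hashes to 8; 8 taken → place at 9.
Table: [—, 463, —, 12, 212, —, —, 221, 859, 682, —]

221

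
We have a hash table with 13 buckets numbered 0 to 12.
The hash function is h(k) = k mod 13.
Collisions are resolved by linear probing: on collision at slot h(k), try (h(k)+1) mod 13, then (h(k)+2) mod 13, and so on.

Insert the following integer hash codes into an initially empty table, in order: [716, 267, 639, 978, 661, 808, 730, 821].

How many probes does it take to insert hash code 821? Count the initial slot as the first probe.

5

716: h=1 -> slot 1
267: h=7 -> slot 7
639: h=2 -> slot 2
978: h=3 -> slot 3
661: h=11 -> slot 11
808: h=2, probe 2,3,4 -> slot 4
730: h=2, probe 2,3,4,5 -> slot 5
821: h=2, probe 2,3,4,5,6 -> slot 6
Table: [., 716, 639, 978, 808, 730, 821, 267, ., ., ., 661, .]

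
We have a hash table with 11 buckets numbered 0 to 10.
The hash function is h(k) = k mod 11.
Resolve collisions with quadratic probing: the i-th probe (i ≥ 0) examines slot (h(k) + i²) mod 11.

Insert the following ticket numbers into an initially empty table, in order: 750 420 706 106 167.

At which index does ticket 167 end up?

Insert 750: h=2, slot 2 empty => index 2.
Insert 420: h=2, slot 2 occupied => index 3.
Insert 706: h=2, slots 2,3 occupied => index 6.
Insert 106: h=7, slot 7 empty => index 7.
Insert 167: h=2, slots 2,3,6 occupied => index 0.
Table: [167, -, 750, 420, -, -, 706, 106, -, -, -]

0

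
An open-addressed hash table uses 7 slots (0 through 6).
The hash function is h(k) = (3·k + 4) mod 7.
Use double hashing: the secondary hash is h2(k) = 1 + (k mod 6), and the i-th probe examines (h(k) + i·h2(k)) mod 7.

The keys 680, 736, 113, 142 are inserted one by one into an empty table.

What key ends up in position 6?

113

680 hashes to 0; slot 0 is free => place at 0.
736 hashes to 0, h2=5; 0 taken => place at 5.
113 hashes to 0, h2=6; 0 taken => place at 6.
142 hashes to 3; slot 3 is free => place at 3.
Table: [680, _, _, 142, _, 736, 113]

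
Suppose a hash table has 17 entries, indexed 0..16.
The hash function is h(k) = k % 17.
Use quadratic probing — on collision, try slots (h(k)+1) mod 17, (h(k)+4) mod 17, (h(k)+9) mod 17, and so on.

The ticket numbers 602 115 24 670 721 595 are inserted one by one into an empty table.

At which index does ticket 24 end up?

602: h=7 → slot 7
115: h=13 → slot 13
24: h=7, probe 7,8 → slot 8
670: h=7, probe 7,8,11 → slot 11
721: h=7, probe 7,8,11,16 → slot 16
595: h=0 → slot 0
Table: [595, ∅, ∅, ∅, ∅, ∅, ∅, 602, 24, ∅, ∅, 670, ∅, 115, ∅, ∅, 721]

8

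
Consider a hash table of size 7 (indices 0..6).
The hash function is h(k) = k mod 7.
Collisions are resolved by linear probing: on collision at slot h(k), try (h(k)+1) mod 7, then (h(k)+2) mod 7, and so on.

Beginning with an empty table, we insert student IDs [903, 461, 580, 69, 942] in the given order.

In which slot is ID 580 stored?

903: h=0 → slot 0
461: h=6 → slot 6
580: h=6, probe 6,0,1 → slot 1
69: h=6, probe 6,0,1,2 → slot 2
942: h=4 → slot 4
Table: [903, 580, 69, -, 942, -, 461]

1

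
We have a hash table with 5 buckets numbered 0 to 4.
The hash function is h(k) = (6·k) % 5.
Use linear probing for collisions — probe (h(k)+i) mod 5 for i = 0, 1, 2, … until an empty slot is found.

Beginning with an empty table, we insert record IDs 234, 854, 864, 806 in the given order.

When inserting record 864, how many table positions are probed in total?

Insert 234: h=4, slot 4 empty → index 4.
Insert 854: h=4, slot 4 occupied → index 0.
Insert 864: h=4, slots 4,0 occupied → index 1.
Insert 806: h=1, slot 1 occupied → index 2.
Table: [854, 864, 806, ., 234]

3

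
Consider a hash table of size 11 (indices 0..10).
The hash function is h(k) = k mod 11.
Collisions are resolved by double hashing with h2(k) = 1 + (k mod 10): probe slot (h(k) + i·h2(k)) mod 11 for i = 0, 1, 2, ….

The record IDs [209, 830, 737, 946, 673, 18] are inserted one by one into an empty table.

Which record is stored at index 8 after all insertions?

209: h=0 -> slot 0
830: h=5 -> slot 5
737: h=0, h2=8, probe 0,8 -> slot 8
946: h=0, h2=7, probe 0,7 -> slot 7
673: h=2 -> slot 2
18: h=7, h2=9, probe 7,5,3 -> slot 3
Table: [209, -, 673, 18, -, 830, -, 946, 737, -, -]

737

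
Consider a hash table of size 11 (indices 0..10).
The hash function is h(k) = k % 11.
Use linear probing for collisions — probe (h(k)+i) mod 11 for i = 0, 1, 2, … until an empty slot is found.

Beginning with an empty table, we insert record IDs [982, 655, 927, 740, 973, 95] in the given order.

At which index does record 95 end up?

Insert 982: h=3, slot 3 empty → index 3.
Insert 655: h=6, slot 6 empty → index 6.
Insert 927: h=3, slot 3 occupied → index 4.
Insert 740: h=3, slots 3,4 occupied → index 5.
Insert 973: h=5, slots 5,6 occupied → index 7.
Insert 95: h=7, slot 7 occupied → index 8.
Table: [—, —, —, 982, 927, 740, 655, 973, 95, —, —]

8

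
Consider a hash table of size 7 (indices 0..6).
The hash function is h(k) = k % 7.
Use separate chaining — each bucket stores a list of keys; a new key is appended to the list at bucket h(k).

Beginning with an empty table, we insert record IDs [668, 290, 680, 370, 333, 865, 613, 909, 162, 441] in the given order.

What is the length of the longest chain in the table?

3

Insert 668: h=3, bucket 3 empty → new chain.
Insert 290: h=3, bucket 3 nonempty → append to chain.
Insert 680: h=1, bucket 1 empty → new chain.
Insert 370: h=6, bucket 6 empty → new chain.
Insert 333: h=4, bucket 4 empty → new chain.
Insert 865: h=4, bucket 4 nonempty → append to chain.
Insert 613: h=4, bucket 4 nonempty → append to chain.
Insert 909: h=6, bucket 6 nonempty → append to chain.
Insert 162: h=1, bucket 1 nonempty → append to chain.
Insert 441: h=0, bucket 0 empty → new chain.
Final buckets:
0: 441
1: 680 -> 162
2: —
3: 668 -> 290
4: 333 -> 865 -> 613
5: —
6: 370 -> 909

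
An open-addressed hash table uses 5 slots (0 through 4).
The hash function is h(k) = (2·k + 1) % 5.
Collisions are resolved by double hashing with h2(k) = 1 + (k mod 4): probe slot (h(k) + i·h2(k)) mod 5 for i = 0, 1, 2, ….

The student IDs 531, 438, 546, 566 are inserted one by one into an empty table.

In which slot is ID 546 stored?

531 hashes to 3; slot 3 is free => place at 3.
438 hashes to 2; slot 2 is free => place at 2.
546 hashes to 3, h2=3; 3 taken => place at 1.
566 hashes to 3, h2=3; 3,1 taken => place at 4.
Table: [_, 546, 438, 531, 566]

1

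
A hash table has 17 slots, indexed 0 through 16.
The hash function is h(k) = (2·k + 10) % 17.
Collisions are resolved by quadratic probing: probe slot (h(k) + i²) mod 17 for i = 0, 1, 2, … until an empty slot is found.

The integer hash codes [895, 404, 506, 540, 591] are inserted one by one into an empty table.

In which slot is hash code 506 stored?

Insert 895: h=15, slot 15 empty -> index 15.
Insert 404: h=2, slot 2 empty -> index 2.
Insert 506: h=2, slot 2 occupied -> index 3.
Insert 540: h=2, slots 2,3 occupied -> index 6.
Insert 591: h=2, slots 2,3,6 occupied -> index 11.
Table: [-, -, 404, 506, -, -, 540, -, -, -, -, 591, -, -, -, 895, -]

3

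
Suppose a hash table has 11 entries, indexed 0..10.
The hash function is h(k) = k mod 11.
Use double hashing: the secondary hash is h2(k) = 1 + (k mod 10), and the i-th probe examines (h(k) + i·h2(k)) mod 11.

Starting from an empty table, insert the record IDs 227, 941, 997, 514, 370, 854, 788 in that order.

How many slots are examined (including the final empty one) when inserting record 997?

Insert 227: h=7, slot 7 empty -> index 7.
Insert 941: h=6, slot 6 empty -> index 6.
Insert 997: h=7, h2=8, slot 7 occupied -> index 4.
Insert 514: h=8, slot 8 empty -> index 8.
Insert 370: h=7, h2=1, slots 7,8 occupied -> index 9.
Insert 854: h=7, h2=5, slot 7 occupied -> index 1.
Insert 788: h=7, h2=9, slot 7 occupied -> index 5.
Table: [∅, 854, ∅, ∅, 997, 788, 941, 227, 514, 370, ∅]

2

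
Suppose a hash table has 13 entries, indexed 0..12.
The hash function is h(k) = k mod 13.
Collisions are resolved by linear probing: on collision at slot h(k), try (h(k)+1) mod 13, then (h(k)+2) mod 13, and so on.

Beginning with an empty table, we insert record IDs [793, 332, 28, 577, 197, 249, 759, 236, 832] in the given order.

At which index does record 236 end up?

Insert 793: h=0, slot 0 empty → index 0.
Insert 332: h=7, slot 7 empty → index 7.
Insert 28: h=2, slot 2 empty → index 2.
Insert 577: h=5, slot 5 empty → index 5.
Insert 197: h=2, slot 2 occupied → index 3.
Insert 249: h=2, slots 2,3 occupied → index 4.
Insert 759: h=5, slot 5 occupied → index 6.
Insert 236: h=2, slots 2,3,4,5,6,7 occupied → index 8.
Insert 832: h=0, slot 0 occupied → index 1.
Table: [793, 832, 28, 197, 249, 577, 759, 332, 236, ∅, ∅, ∅, ∅]

8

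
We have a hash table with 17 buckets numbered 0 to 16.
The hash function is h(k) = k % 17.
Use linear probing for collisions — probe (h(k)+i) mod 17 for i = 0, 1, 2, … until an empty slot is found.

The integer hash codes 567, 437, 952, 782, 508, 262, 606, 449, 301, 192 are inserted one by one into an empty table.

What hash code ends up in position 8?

449

567: h=6 → slot 6
437: h=12 → slot 12
952: h=0 → slot 0
782: h=0, probe 0,1 → slot 1
508: h=15 → slot 15
262: h=7 → slot 7
606: h=11 → slot 11
449: h=7, probe 7,8 → slot 8
301: h=12, probe 12,13 → slot 13
192: h=5 → slot 5
Table: [952, 782, ∅, ∅, ∅, 192, 567, 262, 449, ∅, ∅, 606, 437, 301, ∅, 508, ∅]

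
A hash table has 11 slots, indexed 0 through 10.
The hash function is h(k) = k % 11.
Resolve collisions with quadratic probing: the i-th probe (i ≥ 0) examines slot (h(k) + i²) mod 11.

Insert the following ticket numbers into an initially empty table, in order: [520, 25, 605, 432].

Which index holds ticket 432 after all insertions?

520: h=3 -> slot 3
25: h=3, probe 3,4 -> slot 4
605: h=0 -> slot 0
432: h=3, probe 3,4,7 -> slot 7
Table: [605, -, -, 520, 25, -, -, 432, -, -, -]

7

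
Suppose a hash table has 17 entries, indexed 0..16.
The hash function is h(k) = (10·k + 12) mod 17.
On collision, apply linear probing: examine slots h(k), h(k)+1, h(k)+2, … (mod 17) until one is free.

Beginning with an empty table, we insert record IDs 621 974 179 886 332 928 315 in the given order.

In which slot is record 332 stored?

2

621 hashes to 0; slot 0 is free → place at 0.
974 hashes to 11; slot 11 is free → place at 11.
179 hashes to 0; 0 taken → place at 1.
886 hashes to 15; slot 15 is free → place at 15.
332 hashes to 0; 0,1 taken → place at 2.
928 hashes to 10; slot 10 is free → place at 10.
315 hashes to 0; 0,1,2 taken → place at 3.
Table: [621, 179, 332, 315, ., ., ., ., ., ., 928, 974, ., ., ., 886, .]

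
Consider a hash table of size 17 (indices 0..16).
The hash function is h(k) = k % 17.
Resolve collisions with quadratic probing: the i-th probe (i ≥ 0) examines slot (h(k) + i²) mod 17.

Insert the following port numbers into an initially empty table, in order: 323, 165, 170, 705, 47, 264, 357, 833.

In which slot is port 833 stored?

16

323 hashes to 0; slot 0 is free -> place at 0.
165 hashes to 12; slot 12 is free -> place at 12.
170 hashes to 0; 0 taken -> place at 1.
705 hashes to 8; slot 8 is free -> place at 8.
47 hashes to 13; slot 13 is free -> place at 13.
264 hashes to 9; slot 9 is free -> place at 9.
357 hashes to 0; 0,1 taken -> place at 4.
833 hashes to 0; 0,1,4,9 taken -> place at 16.
Table: [323, 170, _, _, 357, _, _, _, 705, 264, _, _, 165, 47, _, _, 833]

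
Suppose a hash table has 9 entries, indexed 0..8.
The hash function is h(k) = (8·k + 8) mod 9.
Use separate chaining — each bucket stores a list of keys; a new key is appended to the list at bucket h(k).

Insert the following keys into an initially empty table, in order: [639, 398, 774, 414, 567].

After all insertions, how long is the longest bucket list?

4

Insert 639: h=8, bucket 8 empty → new chain.
Insert 398: h=6, bucket 6 empty → new chain.
Insert 774: h=8, bucket 8 nonempty → append to chain.
Insert 414: h=8, bucket 8 nonempty → append to chain.
Insert 567: h=8, bucket 8 nonempty → append to chain.
Final buckets:
0: ∅
1: ∅
2: ∅
3: ∅
4: ∅
5: ∅
6: 398
7: ∅
8: 639 -> 774 -> 414 -> 567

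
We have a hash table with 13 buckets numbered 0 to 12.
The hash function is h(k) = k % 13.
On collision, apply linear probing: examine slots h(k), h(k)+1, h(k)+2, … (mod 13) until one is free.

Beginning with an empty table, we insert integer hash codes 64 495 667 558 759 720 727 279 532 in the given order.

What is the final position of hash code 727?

Insert 64: h=12, slot 12 empty → index 12.
Insert 495: h=1, slot 1 empty → index 1.
Insert 667: h=4, slot 4 empty → index 4.
Insert 558: h=12, slot 12 occupied → index 0.
Insert 759: h=5, slot 5 empty → index 5.
Insert 720: h=5, slot 5 occupied → index 6.
Insert 727: h=12, slots 12,0,1 occupied → index 2.
Insert 279: h=6, slot 6 occupied → index 7.
Insert 532: h=12, slots 12,0,1,2 occupied → index 3.
Table: [558, 495, 727, 532, 667, 759, 720, 279, ., ., ., ., 64]

2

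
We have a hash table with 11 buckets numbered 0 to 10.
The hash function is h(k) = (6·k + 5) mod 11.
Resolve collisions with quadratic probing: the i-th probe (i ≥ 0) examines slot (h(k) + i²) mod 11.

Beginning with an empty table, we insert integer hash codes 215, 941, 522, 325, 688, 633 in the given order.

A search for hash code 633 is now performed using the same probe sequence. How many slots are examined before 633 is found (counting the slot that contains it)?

215: h=8 → slot 8
941: h=8, probe 8,9 → slot 9
522: h=2 → slot 2
325: h=8, probe 8,9,1 → slot 1
688: h=8, probe 8,9,1,6 → slot 6
633: h=8, probe 8,9,1,6,2,0 → slot 0
Table: [633, 325, 522, -, -, -, 688, -, 215, 941, -]
Lookup 633: h=8, probe 8,9,1,6,2,0 → found at 0.

6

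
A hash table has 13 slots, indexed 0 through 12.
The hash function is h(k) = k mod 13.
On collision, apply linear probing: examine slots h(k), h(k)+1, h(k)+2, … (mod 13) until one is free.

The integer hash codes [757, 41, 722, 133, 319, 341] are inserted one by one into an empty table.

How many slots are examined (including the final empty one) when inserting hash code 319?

2

Insert 757: h=3, slot 3 empty → index 3.
Insert 41: h=2, slot 2 empty → index 2.
Insert 722: h=7, slot 7 empty → index 7.
Insert 133: h=3, slot 3 occupied → index 4.
Insert 319: h=7, slot 7 occupied → index 8.
Insert 341: h=3, slots 3,4 occupied → index 5.
Table: [_, _, 41, 757, 133, 341, _, 722, 319, _, _, _, _]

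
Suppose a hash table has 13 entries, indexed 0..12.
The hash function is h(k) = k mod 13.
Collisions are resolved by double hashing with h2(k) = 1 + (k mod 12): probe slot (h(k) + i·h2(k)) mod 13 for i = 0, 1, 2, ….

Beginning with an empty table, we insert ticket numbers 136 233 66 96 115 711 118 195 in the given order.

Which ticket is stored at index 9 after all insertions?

711

136: h=6 => slot 6
233: h=12 => slot 12
66: h=1 => slot 1
96: h=5 => slot 5
115: h=11 => slot 11
711: h=9 => slot 9
118: h=1, h2=11, probe 1,12,10 => slot 10
195: h=0 => slot 0
Table: [195, 66, _, _, _, 96, 136, _, _, 711, 118, 115, 233]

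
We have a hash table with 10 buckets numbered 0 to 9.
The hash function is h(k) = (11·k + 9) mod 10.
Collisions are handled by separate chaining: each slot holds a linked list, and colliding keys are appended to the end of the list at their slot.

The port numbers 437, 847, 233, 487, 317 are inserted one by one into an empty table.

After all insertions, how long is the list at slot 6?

437 -> bucket 6
847 -> bucket 6 (collision)
233 -> bucket 2
487 -> bucket 6 (collision)
317 -> bucket 6 (collision)
Final buckets:
0: -
1: -
2: 233
3: -
4: -
5: -
6: 437 -> 847 -> 487 -> 317
7: -
8: -
9: -

4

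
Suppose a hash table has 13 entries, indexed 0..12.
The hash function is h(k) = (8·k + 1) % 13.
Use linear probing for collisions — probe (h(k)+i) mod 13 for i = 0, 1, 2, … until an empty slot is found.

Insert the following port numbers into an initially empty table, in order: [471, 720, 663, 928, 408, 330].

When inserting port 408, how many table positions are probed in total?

471 hashes to 12; slot 12 is free => place at 12.
720 hashes to 2; slot 2 is free => place at 2.
663 hashes to 1; slot 1 is free => place at 1.
928 hashes to 2; 2 taken => place at 3.
408 hashes to 2; 2,3 taken => place at 4.
330 hashes to 2; 2,3,4 taken => place at 5.
Table: [_, 663, 720, 928, 408, 330, _, _, _, _, _, _, 471]

3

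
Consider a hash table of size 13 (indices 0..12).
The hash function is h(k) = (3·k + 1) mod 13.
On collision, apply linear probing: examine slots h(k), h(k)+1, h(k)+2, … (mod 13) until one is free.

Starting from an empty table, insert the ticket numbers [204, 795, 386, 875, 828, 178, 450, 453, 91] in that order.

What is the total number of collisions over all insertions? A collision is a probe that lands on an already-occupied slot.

6

Insert 204: h=2, slot 2 empty -> index 2.
Insert 795: h=7, slot 7 empty -> index 7.
Insert 386: h=2, slot 2 occupied -> index 3.
Insert 875: h=0, slot 0 empty -> index 0.
Insert 828: h=2, slots 2,3 occupied -> index 4.
Insert 178: h=2, slots 2,3,4 occupied -> index 5.
Insert 450: h=12, slot 12 empty -> index 12.
Insert 453: h=8, slot 8 empty -> index 8.
Insert 91: h=1, slot 1 empty -> index 1.
Table: [875, 91, 204, 386, 828, 178, _, 795, 453, _, _, _, 450]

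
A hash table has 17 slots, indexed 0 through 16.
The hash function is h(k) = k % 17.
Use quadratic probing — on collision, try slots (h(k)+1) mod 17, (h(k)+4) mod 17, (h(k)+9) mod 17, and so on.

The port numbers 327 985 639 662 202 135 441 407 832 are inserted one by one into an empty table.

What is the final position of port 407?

7

Insert 327: h=4, slot 4 empty => index 4.
Insert 985: h=16, slot 16 empty => index 16.
Insert 639: h=10, slot 10 empty => index 10.
Insert 662: h=16, slot 16 occupied => index 0.
Insert 202: h=15, slot 15 empty => index 15.
Insert 135: h=16, slots 16,0 occupied => index 3.
Insert 441: h=16, slots 16,0,3 occupied => index 8.
Insert 407: h=16, slots 16,0,3,8,15 occupied => index 7.
Insert 832: h=16, slots 16,0,3,8,15,7 occupied => index 1.
Table: [662, 832, _, 135, 327, _, _, 407, 441, _, 639, _, _, _, _, 202, 985]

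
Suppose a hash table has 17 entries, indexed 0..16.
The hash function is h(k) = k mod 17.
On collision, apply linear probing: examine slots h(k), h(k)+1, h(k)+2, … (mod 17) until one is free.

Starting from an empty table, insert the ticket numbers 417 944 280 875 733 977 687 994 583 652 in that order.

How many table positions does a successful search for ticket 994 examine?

417: h=9 → slot 9
944: h=9, probe 9,10 → slot 10
280: h=8 → slot 8
875: h=8, probe 8,9,10,11 → slot 11
733: h=2 → slot 2
977: h=8, probe 8,9,10,11,12 → slot 12
687: h=7 → slot 7
994: h=8, probe 8,9,10,11,12,13 → slot 13
583: h=5 → slot 5
652: h=6 → slot 6
Table: [-, -, 733, -, -, 583, 652, 687, 280, 417, 944, 875, 977, 994, -, -, -]
Lookup 994: h=8, probe 8,9,10,11,12,13 → found at 13.

6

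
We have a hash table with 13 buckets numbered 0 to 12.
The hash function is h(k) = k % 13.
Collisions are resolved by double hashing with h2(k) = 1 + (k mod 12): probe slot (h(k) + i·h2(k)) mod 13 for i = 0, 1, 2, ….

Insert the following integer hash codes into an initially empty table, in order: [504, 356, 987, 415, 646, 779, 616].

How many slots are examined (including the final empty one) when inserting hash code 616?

Insert 504: h=10, slot 10 empty -> index 10.
Insert 356: h=5, slot 5 empty -> index 5.
Insert 987: h=12, slot 12 empty -> index 12.
Insert 415: h=12, h2=8, slot 12 occupied -> index 7.
Insert 646: h=9, slot 9 empty -> index 9.
Insert 779: h=12, h2=12, slot 12 occupied -> index 11.
Insert 616: h=5, h2=5, slots 5,10 occupied -> index 2.
Table: [_, _, 616, _, _, 356, _, 415, _, 646, 504, 779, 987]

3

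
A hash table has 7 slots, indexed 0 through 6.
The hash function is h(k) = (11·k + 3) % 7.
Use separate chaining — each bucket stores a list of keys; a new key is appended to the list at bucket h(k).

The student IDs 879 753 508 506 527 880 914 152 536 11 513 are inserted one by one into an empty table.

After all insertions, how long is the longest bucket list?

Insert 879: h=5, bucket 5 empty -> new chain.
Insert 753: h=5, bucket 5 nonempty -> append to chain.
Insert 508: h=5, bucket 5 nonempty -> append to chain.
Insert 506: h=4, bucket 4 empty -> new chain.
Insert 527: h=4, bucket 4 nonempty -> append to chain.
Insert 880: h=2, bucket 2 empty -> new chain.
Insert 914: h=5, bucket 5 nonempty -> append to chain.
Insert 152: h=2, bucket 2 nonempty -> append to chain.
Insert 536: h=5, bucket 5 nonempty -> append to chain.
Insert 11: h=5, bucket 5 nonempty -> append to chain.
Insert 513: h=4, bucket 4 nonempty -> append to chain.
Final buckets:
0: —
1: —
2: 880 -> 152
3: —
4: 506 -> 527 -> 513
5: 879 -> 753 -> 508 -> 914 -> 536 -> 11
6: —

6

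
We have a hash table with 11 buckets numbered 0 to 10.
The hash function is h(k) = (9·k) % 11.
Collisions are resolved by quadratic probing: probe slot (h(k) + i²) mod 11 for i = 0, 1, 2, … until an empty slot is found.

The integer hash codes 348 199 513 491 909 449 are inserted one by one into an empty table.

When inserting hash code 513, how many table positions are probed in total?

348: h=8 -> slot 8
199: h=9 -> slot 9
513: h=8, probe 8,9,1 -> slot 1
491: h=8, probe 8,9,1,6 -> slot 6
909: h=8, probe 8,9,1,6,2 -> slot 2
449: h=4 -> slot 4
Table: [∅, 513, 909, ∅, 449, ∅, 491, ∅, 348, 199, ∅]

3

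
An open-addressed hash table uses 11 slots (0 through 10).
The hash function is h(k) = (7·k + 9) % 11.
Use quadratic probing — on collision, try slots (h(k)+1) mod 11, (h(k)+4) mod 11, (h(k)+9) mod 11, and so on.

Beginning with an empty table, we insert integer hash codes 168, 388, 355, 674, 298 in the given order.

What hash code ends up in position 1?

355

168: h=8 => slot 8
388: h=8, probe 8,9 => slot 9
355: h=8, probe 8,9,1 => slot 1
674: h=8, probe 8,9,1,6 => slot 6
298: h=5 => slot 5
Table: [., 355, ., ., ., 298, 674, ., 168, 388, .]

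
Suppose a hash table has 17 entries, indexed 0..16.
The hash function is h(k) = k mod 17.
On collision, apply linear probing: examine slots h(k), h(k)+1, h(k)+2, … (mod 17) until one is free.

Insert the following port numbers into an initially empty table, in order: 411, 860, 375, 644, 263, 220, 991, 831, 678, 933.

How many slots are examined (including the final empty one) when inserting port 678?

5

Insert 411: h=3, slot 3 empty → index 3.
Insert 860: h=10, slot 10 empty → index 10.
Insert 375: h=1, slot 1 empty → index 1.
Insert 644: h=15, slot 15 empty → index 15.
Insert 263: h=8, slot 8 empty → index 8.
Insert 220: h=16, slot 16 empty → index 16.
Insert 991: h=5, slot 5 empty → index 5.
Insert 831: h=15, slots 15,16 occupied → index 0.
Insert 678: h=15, slots 15,16,0,1 occupied → index 2.
Insert 933: h=15, slots 15,16,0,1,2,3 occupied → index 4.
Table: [831, 375, 678, 411, 933, 991, —, —, 263, —, 860, —, —, —, —, 644, 220]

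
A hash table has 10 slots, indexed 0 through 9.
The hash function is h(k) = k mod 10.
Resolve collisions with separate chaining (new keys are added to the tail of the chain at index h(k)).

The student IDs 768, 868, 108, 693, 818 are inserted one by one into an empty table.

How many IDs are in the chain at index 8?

4

Insert 768: h=8, bucket 8 empty → new chain.
Insert 868: h=8, bucket 8 nonempty → append to chain.
Insert 108: h=8, bucket 8 nonempty → append to chain.
Insert 693: h=3, bucket 3 empty → new chain.
Insert 818: h=8, bucket 8 nonempty → append to chain.
Final buckets:
0: _
1: _
2: _
3: 693
4: _
5: _
6: _
7: _
8: 768 -> 868 -> 108 -> 818
9: _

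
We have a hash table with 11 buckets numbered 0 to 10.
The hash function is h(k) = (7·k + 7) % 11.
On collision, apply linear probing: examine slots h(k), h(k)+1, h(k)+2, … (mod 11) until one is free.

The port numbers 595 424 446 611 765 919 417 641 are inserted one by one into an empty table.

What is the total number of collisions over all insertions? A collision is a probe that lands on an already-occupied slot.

595 hashes to 3; slot 3 is free → place at 3.
424 hashes to 5; slot 5 is free → place at 5.
446 hashes to 5; 5 taken → place at 6.
611 hashes to 5; 5,6 taken → place at 7.
765 hashes to 5; 5,6,7 taken → place at 8.
919 hashes to 5; 5,6,7,8 taken → place at 9.
417 hashes to 0; slot 0 is free → place at 0.
641 hashes to 6; 6,7,8,9 taken → place at 10.
Table: [417, ∅, ∅, 595, ∅, 424, 446, 611, 765, 919, 641]

14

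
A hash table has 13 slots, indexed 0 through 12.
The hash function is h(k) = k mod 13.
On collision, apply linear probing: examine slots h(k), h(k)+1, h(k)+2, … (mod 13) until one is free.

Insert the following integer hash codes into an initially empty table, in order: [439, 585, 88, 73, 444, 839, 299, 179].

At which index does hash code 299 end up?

439 hashes to 10; slot 10 is free -> place at 10.
585 hashes to 0; slot 0 is free -> place at 0.
88 hashes to 10; 10 taken -> place at 11.
73 hashes to 8; slot 8 is free -> place at 8.
444 hashes to 2; slot 2 is free -> place at 2.
839 hashes to 7; slot 7 is free -> place at 7.
299 hashes to 0; 0 taken -> place at 1.
179 hashes to 10; 10,11 taken -> place at 12.
Table: [585, 299, 444, -, -, -, -, 839, 73, -, 439, 88, 179]

1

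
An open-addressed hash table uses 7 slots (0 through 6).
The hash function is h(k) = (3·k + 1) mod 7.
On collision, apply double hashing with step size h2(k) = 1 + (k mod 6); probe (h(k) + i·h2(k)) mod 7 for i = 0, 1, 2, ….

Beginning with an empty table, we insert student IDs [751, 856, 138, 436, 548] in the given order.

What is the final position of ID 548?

751 hashes to 0; slot 0 is free -> place at 0.
856 hashes to 0, h2=5; 0 taken -> place at 5.
138 hashes to 2; slot 2 is free -> place at 2.
436 hashes to 0, h2=5; 0,5 taken -> place at 3.
548 hashes to 0, h2=3; 0,3 taken -> place at 6.
Table: [751, ., 138, 436, ., 856, 548]

6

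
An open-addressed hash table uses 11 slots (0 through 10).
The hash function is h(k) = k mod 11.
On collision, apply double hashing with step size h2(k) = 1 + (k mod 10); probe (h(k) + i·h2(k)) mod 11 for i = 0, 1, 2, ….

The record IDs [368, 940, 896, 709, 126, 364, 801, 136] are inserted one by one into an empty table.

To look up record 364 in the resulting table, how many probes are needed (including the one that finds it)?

3

Insert 368: h=5, slot 5 empty => index 5.
Insert 940: h=5, h2=1, slot 5 occupied => index 6.
Insert 896: h=5, h2=7, slot 5 occupied => index 1.
Insert 709: h=5, h2=10, slot 5 occupied => index 4.
Insert 126: h=5, h2=7, slots 5,1 occupied => index 8.
Insert 364: h=1, h2=5, slots 1,6 occupied => index 0.
Insert 801: h=9, slot 9 empty => index 9.
Insert 136: h=4, h2=7, slots 4,0 occupied => index 7.
Table: [364, 896, ∅, ∅, 709, 368, 940, 136, 126, 801, ∅]
Lookup 364: h=1, h2=5, probe 1,6,0 → found at 0.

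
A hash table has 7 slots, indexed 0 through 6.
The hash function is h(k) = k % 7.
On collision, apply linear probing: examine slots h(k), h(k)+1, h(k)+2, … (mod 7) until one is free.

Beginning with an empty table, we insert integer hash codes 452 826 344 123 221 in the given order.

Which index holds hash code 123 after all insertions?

5

452: h=4 => slot 4
826: h=0 => slot 0
344: h=1 => slot 1
123: h=4, probe 4,5 => slot 5
221: h=4, probe 4,5,6 => slot 6
Table: [826, 344, ., ., 452, 123, 221]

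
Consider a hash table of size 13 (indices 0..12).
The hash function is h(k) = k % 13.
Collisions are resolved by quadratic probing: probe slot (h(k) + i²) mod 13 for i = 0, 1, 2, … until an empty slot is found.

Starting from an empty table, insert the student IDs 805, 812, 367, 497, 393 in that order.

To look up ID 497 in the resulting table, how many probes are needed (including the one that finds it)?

2

805 hashes to 12; slot 12 is free -> place at 12.
812 hashes to 6; slot 6 is free -> place at 6.
367 hashes to 3; slot 3 is free -> place at 3.
497 hashes to 3; 3 taken -> place at 4.
393 hashes to 3; 3,4 taken -> place at 7.
Table: [_, _, _, 367, 497, _, 812, 393, _, _, _, _, 805]
Lookup 497: h=3, probe 3,4 → found at 4.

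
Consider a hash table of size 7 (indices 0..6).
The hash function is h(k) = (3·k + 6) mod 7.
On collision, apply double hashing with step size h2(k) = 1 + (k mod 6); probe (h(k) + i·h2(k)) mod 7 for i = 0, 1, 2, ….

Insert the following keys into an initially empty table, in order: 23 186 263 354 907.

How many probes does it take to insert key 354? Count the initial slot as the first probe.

3

Insert 23: h=5, slot 5 empty → index 5.
Insert 186: h=4, slot 4 empty → index 4.
Insert 263: h=4, h2=6, slot 4 occupied → index 3.
Insert 354: h=4, h2=1, slots 4,5 occupied → index 6.
Insert 907: h=4, h2=2, slots 4,6 occupied → index 1.
Table: [∅, 907, ∅, 263, 186, 23, 354]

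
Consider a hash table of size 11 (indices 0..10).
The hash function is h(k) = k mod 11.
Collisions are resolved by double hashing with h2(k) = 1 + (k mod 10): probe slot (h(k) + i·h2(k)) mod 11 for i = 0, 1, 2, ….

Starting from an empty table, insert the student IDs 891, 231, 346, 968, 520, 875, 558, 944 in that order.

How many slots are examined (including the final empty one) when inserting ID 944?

891: h=0 => slot 0
231: h=0, h2=2, probe 0,2 => slot 2
346: h=5 => slot 5
968: h=0, h2=9, probe 0,9 => slot 9
520: h=3 => slot 3
875: h=6 => slot 6
558: h=8 => slot 8
944: h=9, h2=5, probe 9,3,8,2,7 => slot 7
Table: [891, —, 231, 520, —, 346, 875, 944, 558, 968, —]

5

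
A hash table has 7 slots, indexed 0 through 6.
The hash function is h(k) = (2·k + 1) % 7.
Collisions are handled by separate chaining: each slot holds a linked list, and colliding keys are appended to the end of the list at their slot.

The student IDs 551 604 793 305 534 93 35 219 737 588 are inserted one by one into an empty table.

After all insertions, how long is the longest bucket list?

6

551 → bucket 4
604 → bucket 5
793 → bucket 5 (collision)
305 → bucket 2
534 → bucket 5 (collision)
93 → bucket 5 (collision)
35 → bucket 1
219 → bucket 5 (collision)
737 → bucket 5 (collision)
588 → bucket 1 (collision)
Final buckets:
0: _
1: 35 -> 588
2: 305
3: _
4: 551
5: 604 -> 793 -> 534 -> 93 -> 219 -> 737
6: _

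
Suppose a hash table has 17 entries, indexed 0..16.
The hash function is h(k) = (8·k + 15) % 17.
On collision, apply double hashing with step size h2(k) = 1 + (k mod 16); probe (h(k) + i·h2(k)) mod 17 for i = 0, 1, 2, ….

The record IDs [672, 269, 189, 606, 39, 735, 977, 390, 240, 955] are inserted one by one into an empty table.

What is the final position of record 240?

672: h=2 -> slot 2
269: h=8 -> slot 8
189: h=14 -> slot 14
606: h=1 -> slot 1
39: h=4 -> slot 4
735: h=13 -> slot 13
977: h=11 -> slot 11
390: h=7 -> slot 7
240: h=14, h2=1, probe 14,15 -> slot 15
955: h=5 -> slot 5
Table: [., 606, 672, ., 39, 955, ., 390, 269, ., ., 977, ., 735, 189, 240, .]

15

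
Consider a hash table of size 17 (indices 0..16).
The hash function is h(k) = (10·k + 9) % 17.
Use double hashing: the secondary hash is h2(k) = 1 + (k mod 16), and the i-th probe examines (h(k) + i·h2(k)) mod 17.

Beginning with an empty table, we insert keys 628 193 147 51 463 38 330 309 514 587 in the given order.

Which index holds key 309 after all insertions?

628 hashes to 16; slot 16 is free -> place at 16.
193 hashes to 1; slot 1 is free -> place at 1.
147 hashes to 0; slot 0 is free -> place at 0.
51 hashes to 9; slot 9 is free -> place at 9.
463 hashes to 15; slot 15 is free -> place at 15.
38 hashes to 15, h2=7; 15 taken -> place at 5.
330 hashes to 11; slot 11 is free -> place at 11.
309 hashes to 5, h2=6; 5,11,0 taken -> place at 6.
514 hashes to 15, h2=3; 15,1 taken -> place at 4.
587 hashes to 14; slot 14 is free -> place at 14.
Table: [147, 193, -, -, 514, 38, 309, -, -, 51, -, 330, -, -, 587, 463, 628]

6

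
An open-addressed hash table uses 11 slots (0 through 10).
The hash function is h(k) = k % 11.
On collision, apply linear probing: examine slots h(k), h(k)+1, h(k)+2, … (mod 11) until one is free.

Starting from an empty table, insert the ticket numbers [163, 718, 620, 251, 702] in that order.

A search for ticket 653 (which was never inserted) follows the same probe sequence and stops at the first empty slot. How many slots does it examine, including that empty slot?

2

163 hashes to 9; slot 9 is free => place at 9.
718 hashes to 3; slot 3 is free => place at 3.
620 hashes to 4; slot 4 is free => place at 4.
251 hashes to 9; 9 taken => place at 10.
702 hashes to 9; 9,10 taken => place at 0.
Table: [702, _, _, 718, 620, _, _, _, _, 163, 251]
Lookup 653: h=4, probe 4,5 → slot 5 empty, not found.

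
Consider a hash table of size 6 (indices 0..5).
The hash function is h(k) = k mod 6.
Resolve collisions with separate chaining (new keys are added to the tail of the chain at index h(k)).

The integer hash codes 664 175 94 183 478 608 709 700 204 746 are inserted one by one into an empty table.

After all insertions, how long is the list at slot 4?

Insert 664: h=4, bucket 4 empty -> new chain.
Insert 175: h=1, bucket 1 empty -> new chain.
Insert 94: h=4, bucket 4 nonempty -> append to chain.
Insert 183: h=3, bucket 3 empty -> new chain.
Insert 478: h=4, bucket 4 nonempty -> append to chain.
Insert 608: h=2, bucket 2 empty -> new chain.
Insert 709: h=1, bucket 1 nonempty -> append to chain.
Insert 700: h=4, bucket 4 nonempty -> append to chain.
Insert 204: h=0, bucket 0 empty -> new chain.
Insert 746: h=2, bucket 2 nonempty -> append to chain.
Final buckets:
0: 204
1: 175 -> 709
2: 608 -> 746
3: 183
4: 664 -> 94 -> 478 -> 700
5: ∅

4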